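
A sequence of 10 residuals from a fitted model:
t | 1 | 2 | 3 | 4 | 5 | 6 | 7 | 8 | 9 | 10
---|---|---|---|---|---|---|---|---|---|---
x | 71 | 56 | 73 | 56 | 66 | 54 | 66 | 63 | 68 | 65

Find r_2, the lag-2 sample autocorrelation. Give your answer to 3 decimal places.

0.638

Mean x̄ = (71 + 56 + 73 + 56 + 66 + 54 + 66 + 63 + 68 + 65)/10 = 63.8000
Numerator Σ_{t=1}^{8}(x_t−x̄)(x_{t+2}−x̄) = 244.7200
Denominator Σ(x_t−x̄)² = 383.6000
r_2 = 244.7200 / 383.6000 = 0.638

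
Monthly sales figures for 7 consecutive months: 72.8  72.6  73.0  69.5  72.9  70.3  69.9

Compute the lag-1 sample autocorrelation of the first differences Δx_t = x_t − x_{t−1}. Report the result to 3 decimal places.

-0.763

First differences Δx: -0.2, 0.4, -3.5, 3.4, -2.6, -0.4
Mean of differences = -0.4833
Numerator Σ(Δx_t−Δx̄)(Δx_{t+1}−Δx̄) = -22.5253
Denominator Σ(Δx_t−Δx̄)² = 29.5283
r_1(Δx) = -22.5253 / 29.5283 = -0.763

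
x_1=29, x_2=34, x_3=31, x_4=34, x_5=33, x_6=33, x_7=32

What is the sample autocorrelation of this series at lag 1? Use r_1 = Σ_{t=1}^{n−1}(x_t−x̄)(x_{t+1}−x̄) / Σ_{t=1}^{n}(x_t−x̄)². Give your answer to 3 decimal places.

-0.438

Mean x̄ = (29 + 34 + 31 + 34 + 33 + 33 + 32)/7 = 32.2857
Deviations from mean: -3.2857, 1.7143, -1.2857, 1.7143, 0.7143, 0.7143, -0.2857
Numerator Σ_{t=1}^{6}(x_t−x̄)(x_{t+1}−x̄) = -8.5102
Denominator Σ(x_t−x̄)² = 19.4286
r_1 = -8.5102 / 19.4286 = -0.438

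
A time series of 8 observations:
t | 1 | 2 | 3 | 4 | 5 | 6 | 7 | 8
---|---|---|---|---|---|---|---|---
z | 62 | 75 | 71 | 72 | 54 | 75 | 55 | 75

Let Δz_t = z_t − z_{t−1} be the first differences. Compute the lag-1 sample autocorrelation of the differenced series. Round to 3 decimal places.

-0.717

First differences Δz: 13, -4, 1, -18, 21, -20, 20
Mean of differences = 1.8571
Numerator Σ(Δz_t−Δz̄)(Δz_{t+1}−Δz̄) = -1238.3061
Denominator Σ(Δz_t−Δz̄)² = 1726.8571
r_1(Δz) = -1238.3061 / 1726.8571 = -0.717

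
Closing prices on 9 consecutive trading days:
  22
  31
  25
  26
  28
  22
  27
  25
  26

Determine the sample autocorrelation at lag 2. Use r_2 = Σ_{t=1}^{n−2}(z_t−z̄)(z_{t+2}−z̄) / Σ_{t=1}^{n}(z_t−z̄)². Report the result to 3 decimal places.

Mean z̄ = (22 + 31 + 25 + 26 + 28 + 22 + 27 + 25 + 26)/9 = 25.7778
Σ(z_t−z̄)(z_{t+2}−z̄) = (2.9383) + (1.1605) + (-1.7284) + (-0.8395) + (2.7160) + (2.9383) + (0.2716) = 7.4568
Denominator Σ(z_t−z̄)² = 63.5556
r_2 = 7.4568 / 63.5556 = 0.117

0.117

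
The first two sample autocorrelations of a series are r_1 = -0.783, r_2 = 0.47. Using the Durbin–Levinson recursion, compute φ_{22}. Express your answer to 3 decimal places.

φ_{22} = (r_2 − r_1²) / (1 − r_1²)
r_1² = (-0.783)² = 0.613089
Numerator = 0.47 − 0.6131 = -0.1431; denominator = 1 − 0.6131 = 0.3869
φ_{22} = -0.1431 / 0.3869 = -0.370

-0.370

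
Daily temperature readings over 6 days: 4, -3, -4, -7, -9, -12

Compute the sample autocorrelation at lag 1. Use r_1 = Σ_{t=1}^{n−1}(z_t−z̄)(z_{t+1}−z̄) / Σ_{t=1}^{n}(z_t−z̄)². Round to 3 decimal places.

0.345

Mean z̄ = (4 − 3 − 4 − 7 − 9 − 12)/6 = -5.1667
Numerator Σ_{t=1}^{5}(z_t−z̄)(z_{t+1}−z̄) = 53.4722
Denominator Σ(z_t−z̄)² = 154.8333
r_1 = 53.4722 / 154.8333 = 0.345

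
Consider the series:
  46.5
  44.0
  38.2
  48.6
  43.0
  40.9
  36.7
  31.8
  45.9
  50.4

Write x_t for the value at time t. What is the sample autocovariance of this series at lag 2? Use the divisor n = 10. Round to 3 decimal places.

-10.843

Mean x̄ = (46.5 + 44.0 + 38.2 + 48.6 + 43.0 + 40.9 + 36.7 + 31.8 + 45.9 + 50.4)/10 = 42.6000
Σ_{t=1}^{8}(x_t−x̄)(x_{t+2}−x̄) = -108.4300
γ_2 = -108.4300 / 10 = -10.843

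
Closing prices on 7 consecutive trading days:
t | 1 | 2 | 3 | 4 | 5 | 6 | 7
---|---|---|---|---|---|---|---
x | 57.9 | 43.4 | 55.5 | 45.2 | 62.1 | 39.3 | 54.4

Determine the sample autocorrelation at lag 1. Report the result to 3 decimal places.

-0.802

Mean x̄ = (57.9 + 43.4 + 55.5 + 45.2 + 62.1 + 39.3 + 54.4)/7 = 51.1143
Deviations from mean: 6.7857, -7.7143, 4.3857, -5.9143, 10.9857, -11.8143, 3.2857
Numerator Σ_{t=1}^{6}(x_t−x̄)(x_{t+1}−x̄) = -345.6973
Denominator Σ(x_t−x̄)² = 430.8286
r_1 = -345.6973 / 430.8286 = -0.802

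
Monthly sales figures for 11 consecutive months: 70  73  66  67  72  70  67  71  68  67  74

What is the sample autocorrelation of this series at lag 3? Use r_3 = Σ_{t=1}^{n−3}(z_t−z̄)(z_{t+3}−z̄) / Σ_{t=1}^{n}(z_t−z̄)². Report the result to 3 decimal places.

0.375

Mean z̄ = (70 + 73 + 66 + 67 + 72 + 70 + 67 + 71 + 68 + 67 + 74)/11 = 69.5455
Numerator Σ_{t=1}^{8}(z_t−z̄)(z_{t+3}−z̄) = 28.0165
Denominator Σ(z_t−z̄)² = 74.7273
r_3 = 28.0165 / 74.7273 = 0.375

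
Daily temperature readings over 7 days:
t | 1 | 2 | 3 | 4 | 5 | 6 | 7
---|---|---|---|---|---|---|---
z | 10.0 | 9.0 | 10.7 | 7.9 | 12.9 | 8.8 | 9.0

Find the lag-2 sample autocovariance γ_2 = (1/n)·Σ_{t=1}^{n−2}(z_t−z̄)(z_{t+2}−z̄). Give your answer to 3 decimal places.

Mean z̄ = (10.0 + 9.0 + 10.7 + 7.9 + 12.9 + 8.8 + 9.0)/7 = 9.7571
Deviations: 0.2429, -0.7571, 0.9429, -1.8571, 3.1429, -0.9571, -0.7571
Σ_{t=1}^{5}(z_t−z̄)(z_{t+2}−z̄) = 3.9963
γ_2 = 3.9963 / 7 = 0.571

0.571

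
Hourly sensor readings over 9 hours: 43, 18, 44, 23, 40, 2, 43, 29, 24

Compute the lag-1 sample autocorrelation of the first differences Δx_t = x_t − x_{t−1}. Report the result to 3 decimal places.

-0.795

First differences Δx: -25, 26, -21, 17, -38, 41, -14, -5
Mean of differences = -2.3750
Numerator Σ(Δx_t−Δx̄)(Δx_{t+1}−Δx̄) = -4240.5156
Denominator Σ(Δx_t−Δx̄)² = 5331.8750
r_1(Δx) = -4240.5156 / 5331.8750 = -0.795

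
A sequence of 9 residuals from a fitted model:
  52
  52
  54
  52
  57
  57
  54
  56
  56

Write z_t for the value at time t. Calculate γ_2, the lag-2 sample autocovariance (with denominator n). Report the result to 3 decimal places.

0.203

Mean z̄ = (52 + 52 + 54 + 52 + 57 + 57 + 54 + 56 + 56)/9 = 54.4444
Σ_{t=1}^{7}(z_t−z̄)(z_{t+2}−z̄) = 1.8272
γ_2 = 1.8272 / 9 = 0.203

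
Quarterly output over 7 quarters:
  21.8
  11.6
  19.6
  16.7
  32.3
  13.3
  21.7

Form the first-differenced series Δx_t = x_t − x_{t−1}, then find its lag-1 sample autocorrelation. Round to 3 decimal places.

First differences Δx: -10.2, 8.0, -2.9, 15.6, -19.0, 8.4
Mean of differences = -0.0167
Numerator Σ(Δx_t−Δx̄)(Δx_{t+1}−Δx̄) = -606.0119
Denominator Σ(Δx_t−Δx̄)² = 851.3683
r_1(Δx) = -606.0119 / 851.3683 = -0.712

-0.712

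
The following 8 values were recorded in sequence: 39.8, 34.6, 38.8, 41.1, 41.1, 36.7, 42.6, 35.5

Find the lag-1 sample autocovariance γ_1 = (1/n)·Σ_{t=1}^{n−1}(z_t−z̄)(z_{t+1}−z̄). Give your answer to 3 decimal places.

Mean z̄ = (39.8 + 34.6 + 38.8 + 41.1 + 41.1 + 36.7 + 42.6 + 35.5)/8 = 38.7750
Σ_{t=1}^{7}(z_t−z̄)(z_{t+1}−z̄) = -24.2081
γ_1 = -24.2081 / 8 = -3.026

-3.026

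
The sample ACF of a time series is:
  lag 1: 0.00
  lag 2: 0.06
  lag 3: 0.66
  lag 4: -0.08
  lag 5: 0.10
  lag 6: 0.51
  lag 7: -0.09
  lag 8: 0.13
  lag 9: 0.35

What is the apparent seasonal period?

The largest autocorrelation is r_3 = 0.66, with weaker echoes at lags 6 (0.51) and 9 (0.35); the remaining lags stay at or below 0.13.
The dominant spike at lag 3 indicates a seasonal period of 3.

3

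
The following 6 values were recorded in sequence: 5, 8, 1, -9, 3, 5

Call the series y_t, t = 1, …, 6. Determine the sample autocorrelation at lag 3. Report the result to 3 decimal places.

Mean ȳ = (5 + 8 + 1 − 9 + 3 + 5)/6 = 2.1667
Deviations from mean: 2.8333, 5.8333, -1.1667, -11.1667, 0.8333, 2.8333
Σ(y_t−ȳ)(y_{t+3}−ȳ) = (-31.6389) + (4.8611) + (-3.3056) = -30.0833
Denominator Σ(y_t−ȳ)² = 176.8333
r_3 = -30.0833 / 176.8333 = -0.170

-0.170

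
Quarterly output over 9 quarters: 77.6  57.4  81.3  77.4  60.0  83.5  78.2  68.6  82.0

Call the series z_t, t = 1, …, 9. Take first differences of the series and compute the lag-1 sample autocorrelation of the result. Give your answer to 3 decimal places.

First differences Δz: -20.2, 23.9, -3.9, -17.4, 23.5, -5.3, -9.6, 13.4
Mean of differences = 0.5500
Numerator Σ(Δz_t−Δz̄)(Δz_{t+1}−Δz̄) = -1125.8025
Denominator Σ(Δz_t−Δz̄)² = 2146.8600
r_1(Δz) = -1125.8025 / 2146.8600 = -0.524

-0.524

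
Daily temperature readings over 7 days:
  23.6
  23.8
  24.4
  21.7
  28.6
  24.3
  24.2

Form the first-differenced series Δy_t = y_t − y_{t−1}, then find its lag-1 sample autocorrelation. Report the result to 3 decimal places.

-0.670

First differences Δy: 0.2, 0.6, -2.7, 6.9, -4.3, -0.1
Mean of differences = 0.1000
Numerator Σ(Δy_t−Δȳ)(Δy_{t+1}−Δȳ) = -49.4300
Denominator Σ(Δy_t−Δȳ)² = 73.7400
r_1(Δy) = -49.4300 / 73.7400 = -0.670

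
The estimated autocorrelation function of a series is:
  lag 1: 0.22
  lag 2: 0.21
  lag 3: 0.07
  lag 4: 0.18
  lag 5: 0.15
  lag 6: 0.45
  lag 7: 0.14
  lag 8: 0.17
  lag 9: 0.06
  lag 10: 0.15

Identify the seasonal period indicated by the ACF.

6

The largest autocorrelation is r_6 = 0.45; the remaining lags stay at or below 0.22. The elevated value at lag 1 (0.22), dropping to 0.21 at lag 2, reflects decaying short-term dependence rather than seasonality.
The dominant spike at lag 6 indicates a seasonal period of 6.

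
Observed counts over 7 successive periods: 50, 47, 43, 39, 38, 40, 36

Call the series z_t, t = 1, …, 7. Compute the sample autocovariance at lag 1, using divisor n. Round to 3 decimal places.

10.507

Mean z̄ = (50 + 47 + 43 + 39 + 38 + 40 + 36)/7 = 41.8571
Σ_{t=1}^{6}(z_t−z̄)(z_{t+1}−z̄) = 73.5510
γ_1 = 73.5510 / 7 = 10.507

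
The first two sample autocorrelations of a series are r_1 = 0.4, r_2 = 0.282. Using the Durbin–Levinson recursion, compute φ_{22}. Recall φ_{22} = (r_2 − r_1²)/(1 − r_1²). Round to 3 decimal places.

φ_{22} = (r_2 − r_1²) / (1 − r_1²)
r_1² = (0.4)² = 0.16
Numerator = 0.282 − 0.1600 = 0.1220; denominator = 1 − 0.1600 = 0.8400
φ_{22} = 0.1220 / 0.8400 = 0.145

0.145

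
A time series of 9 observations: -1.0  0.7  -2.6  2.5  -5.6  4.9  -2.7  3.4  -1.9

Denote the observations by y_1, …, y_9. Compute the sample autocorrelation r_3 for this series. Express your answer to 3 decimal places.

-0.589

Mean ȳ = (-1.0 + 0.7 − 2.6 + 2.5 − 5.6 + 4.9 − 2.7 + 3.4 − 1.9)/9 = -0.2556
Σ(y_t−ȳ)(y_{t+3}−ȳ) = (-2.0514) + (-5.1069) + (-12.0869) + (-6.7358) + (-19.5369) + (-8.4780) = -53.9959
Denominator Σ(y_t−ȳ)² = 91.7422
r_3 = -53.9959 / 91.7422 = -0.589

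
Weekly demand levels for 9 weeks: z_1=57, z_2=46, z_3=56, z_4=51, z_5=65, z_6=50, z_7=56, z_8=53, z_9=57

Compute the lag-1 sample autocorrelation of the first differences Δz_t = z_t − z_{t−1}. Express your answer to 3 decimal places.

-0.769

First differences Δz: -11, 10, -5, 14, -15, 6, -3, 4
Mean of differences = 0.0000
Numerator Σ(Δz_t−Δz̄)(Δz_{t+1}−Δz̄) = -560.0000
Denominator Σ(Δz_t−Δz̄)² = 728.0000
r_1(Δz) = -560.0000 / 728.0000 = -0.769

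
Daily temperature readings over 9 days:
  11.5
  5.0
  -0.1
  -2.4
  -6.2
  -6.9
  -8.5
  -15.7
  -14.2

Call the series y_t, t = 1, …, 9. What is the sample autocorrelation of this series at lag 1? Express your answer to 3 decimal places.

Mean ȳ = (11.5 + 5.0 − 0.1 − 2.4 − 6.2 − 6.9 − 8.5 − 15.7 − 14.2)/9 = -4.1667
Numerator Σ_{t=1}^{8}(y_t−ȳ)(y_{t+1}−ȳ) = 367.5789
Denominator Σ(y_t−ȳ)² = 613.2000
r_1 = 367.5789 / 613.2000 = 0.599

0.599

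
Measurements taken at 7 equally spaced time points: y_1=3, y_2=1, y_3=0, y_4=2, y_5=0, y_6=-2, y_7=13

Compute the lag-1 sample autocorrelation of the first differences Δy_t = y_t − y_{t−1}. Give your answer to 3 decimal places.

-0.123

First differences Δy: -2, -1, 2, -2, -2, 15
Mean of differences = 1.6667
Numerator Σ(Δy_t−Δȳ)(Δy_{t+1}−Δȳ) = -27.7778
Denominator Σ(Δy_t−Δȳ)² = 225.3333
r_1(Δy) = -27.7778 / 225.3333 = -0.123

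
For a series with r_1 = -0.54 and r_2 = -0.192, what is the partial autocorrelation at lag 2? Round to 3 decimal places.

φ_{22} = (r_2 − r_1²) / (1 − r_1²)
r_1² = (-0.54)² = 0.2916
Numerator = -0.192 − 0.2916 = -0.4836; denominator = 1 − 0.2916 = 0.7084
φ_{22} = -0.4836 / 0.7084 = -0.683

-0.683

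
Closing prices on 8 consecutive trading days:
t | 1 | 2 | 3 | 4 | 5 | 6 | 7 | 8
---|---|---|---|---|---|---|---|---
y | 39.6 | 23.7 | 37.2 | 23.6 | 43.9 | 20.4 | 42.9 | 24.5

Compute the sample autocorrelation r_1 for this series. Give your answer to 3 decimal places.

Mean ȳ = (39.6 + 23.7 + 37.2 + 23.6 + 43.9 + 20.4 + 42.9 + 24.5)/8 = 31.9750
Numerator Σ_{t=1}^{7}(y_t−ȳ)(y_{t+1}−ȳ) = -596.1181
Denominator Σ(y_t−ȳ)² = 675.4750
r_1 = -596.1181 / 675.4750 = -0.883

-0.883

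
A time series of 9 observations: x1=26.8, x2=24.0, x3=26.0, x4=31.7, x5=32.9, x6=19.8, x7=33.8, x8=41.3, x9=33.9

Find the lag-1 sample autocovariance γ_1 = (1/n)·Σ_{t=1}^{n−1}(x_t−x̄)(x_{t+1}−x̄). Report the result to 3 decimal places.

Mean x̄ = (26.8 + 24.0 + 26.0 + 31.7 + 32.9 + 19.8 + 33.8 + 41.3 + 33.9)/9 = 30.0222
Σ_{t=1}^{8}(x_t−x̄)(x_{t+1}−x̄) = 60.0106
γ_1 = 60.0106 / 9 = 6.668

6.668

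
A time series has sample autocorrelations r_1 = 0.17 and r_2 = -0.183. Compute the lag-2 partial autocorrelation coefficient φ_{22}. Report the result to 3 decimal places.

-0.218

φ_{22} = (r_2 − r_1²) / (1 − r_1²)
r_1² = (0.17)² = 0.0289
Numerator = -0.183 − 0.0289 = -0.2119; denominator = 1 − 0.0289 = 0.9711
φ_{22} = -0.2119 / 0.9711 = -0.218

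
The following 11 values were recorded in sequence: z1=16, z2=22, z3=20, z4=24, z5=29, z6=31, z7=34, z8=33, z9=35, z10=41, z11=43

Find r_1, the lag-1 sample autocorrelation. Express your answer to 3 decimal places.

Mean z̄ = (16 + 22 + 20 + 24 + 29 + 31 + 34 + 33 + 35 + 41 + 43)/11 = 29.8182
Numerator Σ_{t=1}^{10}(z_t−z̄)(z_{t+1}−z̄) = 485.7851
Denominator Σ(z_t−z̄)² = 737.6364
r_1 = 485.7851 / 737.6364 = 0.659

0.659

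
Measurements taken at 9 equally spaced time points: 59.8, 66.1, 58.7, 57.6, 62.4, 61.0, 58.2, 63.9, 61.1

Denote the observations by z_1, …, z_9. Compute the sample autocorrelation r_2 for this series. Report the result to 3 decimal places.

Mean z̄ = (59.8 + 66.1 + 58.7 + 57.6 + 62.4 + 61.0 + 58.2 + 63.9 + 61.1)/9 = 60.9778
Σ(z_t−z̄)(z_{t+2}−z̄) = (2.6827) + (-17.3017) + (-3.2395) + (-0.0751) + (-3.9506) + (0.0649) + (-0.3395) = -22.1588
Denominator Σ(z_t−z̄)² = 62.5156
r_2 = -22.1588 / 62.5156 = -0.354

-0.354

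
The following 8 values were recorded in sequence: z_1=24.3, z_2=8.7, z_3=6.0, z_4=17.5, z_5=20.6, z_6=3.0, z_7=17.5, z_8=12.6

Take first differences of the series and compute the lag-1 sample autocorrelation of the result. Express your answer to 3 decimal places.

First differences Δz: -15.6, -2.7, 11.5, 3.1, -17.6, 14.5, -4.9
Mean of differences = -1.6714
Numerator Σ(Δz_t−Δz̄)(Δz_{t+1}−Δz̄) = -322.1751
Denominator Σ(Δz_t−Δz̄)² = 916.9743
r_1(Δz) = -322.1751 / 916.9743 = -0.351

-0.351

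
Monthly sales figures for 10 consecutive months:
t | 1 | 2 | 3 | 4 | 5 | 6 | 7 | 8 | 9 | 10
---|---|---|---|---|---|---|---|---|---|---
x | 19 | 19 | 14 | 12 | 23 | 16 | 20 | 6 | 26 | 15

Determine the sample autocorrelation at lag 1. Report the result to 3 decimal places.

-0.599

Mean x̄ = (19 + 19 + 14 + 12 + 23 + 16 + 20 + 6 + 26 + 15)/10 = 17.0000
Numerator Σ_{t=1}^{9}(x_t−x̄)(x_{t+1}−x̄) = -176.0000
Denominator Σ(x_t−x̄)² = 294.0000
r_1 = -176.0000 / 294.0000 = -0.599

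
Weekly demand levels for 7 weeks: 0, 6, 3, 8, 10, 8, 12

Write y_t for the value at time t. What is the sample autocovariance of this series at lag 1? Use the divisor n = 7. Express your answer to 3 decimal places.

2.560

Mean ȳ = (0 + 6 + 3 + 8 + 10 + 8 + 12)/7 = 6.7143
Deviations: -6.7143, -0.7143, -3.7143, 1.2857, 3.2857, 1.2857, 5.2857
Σ_{t=1}^{6}(y_t−ȳ)(y_{t+1}−ȳ) = 17.9184
γ_1 = 17.9184 / 7 = 2.560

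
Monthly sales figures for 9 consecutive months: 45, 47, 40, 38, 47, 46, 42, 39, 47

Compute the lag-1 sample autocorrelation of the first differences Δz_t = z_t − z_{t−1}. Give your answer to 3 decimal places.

First differences Δz: 2, -7, -2, 9, -1, -4, -3, 8
Mean of differences = 0.2500
Numerator Σ(Δz_t−Δz̄)(Δz_{t+1}−Δz̄) = -33.0625
Denominator Σ(Δz_t−Δz̄)² = 227.5000
r_1(Δz) = -33.0625 / 227.5000 = -0.145

-0.145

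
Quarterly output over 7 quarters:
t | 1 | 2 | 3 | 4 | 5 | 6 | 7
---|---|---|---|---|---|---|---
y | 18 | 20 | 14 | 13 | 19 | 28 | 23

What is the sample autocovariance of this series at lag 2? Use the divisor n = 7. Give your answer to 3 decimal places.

Mean ȳ = (18 + 20 + 14 + 13 + 19 + 28 + 23)/7 = 19.2857
Deviations: -1.2857, 0.7143, -5.2857, -6.2857, -0.2857, 8.7143, 3.7143
Σ_{t=1}^{5}(y_t−ȳ)(y_{t+2}−ȳ) = -52.0204
γ_2 = -52.0204 / 7 = -7.431

-7.431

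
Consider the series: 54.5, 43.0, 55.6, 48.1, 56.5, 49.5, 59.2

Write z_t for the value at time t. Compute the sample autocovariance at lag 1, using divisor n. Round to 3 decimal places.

-16.194

Mean z̄ = (54.5 + 43.0 + 55.6 + 48.1 + 56.5 + 49.5 + 59.2)/7 = 52.3429
Σ_{t=1}^{6}(z_t−z̄)(z_{t+1}−z̄) = -113.3547
γ_1 = -113.3547 / 7 = -16.194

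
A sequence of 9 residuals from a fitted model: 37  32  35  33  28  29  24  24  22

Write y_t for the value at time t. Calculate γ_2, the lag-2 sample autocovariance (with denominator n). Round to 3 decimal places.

Mean ȳ = (37 + 32 + 35 + 33 + 28 + 29 + 24 + 24 + 22)/9 = 29.3333
Σ_{t=1}^{7}(y_t−ȳ)(y_{t+2}−ȳ) = 92.4444
γ_2 = 92.4444 / 9 = 10.272

10.272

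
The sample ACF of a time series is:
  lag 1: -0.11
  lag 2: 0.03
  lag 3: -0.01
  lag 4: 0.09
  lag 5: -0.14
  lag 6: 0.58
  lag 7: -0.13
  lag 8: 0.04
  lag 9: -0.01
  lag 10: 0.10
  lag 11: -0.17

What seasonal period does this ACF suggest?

6

The largest autocorrelation is r_6 = 0.58; the remaining lags stay at or below 0.10.
The dominant spike at lag 6 indicates a seasonal period of 6.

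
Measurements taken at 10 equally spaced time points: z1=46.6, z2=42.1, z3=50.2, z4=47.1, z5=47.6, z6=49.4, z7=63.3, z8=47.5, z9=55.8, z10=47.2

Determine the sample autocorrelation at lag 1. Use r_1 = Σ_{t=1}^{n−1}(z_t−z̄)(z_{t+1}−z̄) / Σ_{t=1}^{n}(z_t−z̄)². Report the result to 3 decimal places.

-0.122

Mean z̄ = (46.6 + 42.1 + 50.2 + 47.1 + 47.6 + 49.4 + 63.3 + 47.5 + 55.8 + 47.2)/10 = 49.6800
Numerator Σ_{t=1}^{9}(z_t−z̄)(z_{t+1}−z̄) = -38.0124
Denominator Σ(z_t−z̄)² = 312.1360
r_1 = -38.0124 / 312.1360 = -0.122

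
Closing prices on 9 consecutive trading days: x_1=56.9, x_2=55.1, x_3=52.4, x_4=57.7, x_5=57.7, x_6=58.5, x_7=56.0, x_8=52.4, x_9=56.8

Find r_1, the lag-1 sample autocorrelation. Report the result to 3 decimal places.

Mean x̄ = (56.9 + 55.1 + 52.4 + 57.7 + 57.7 + 58.5 + 56.0 + 52.4 + 56.8)/9 = 55.9444
Numerator Σ_{t=1}^{8}(x_t−x̄)(x_{t+1}−x̄) = 0.4447
Denominator Σ(x_t−x̄)² = 40.1822
r_1 = 0.4447 / 40.1822 = 0.011

0.011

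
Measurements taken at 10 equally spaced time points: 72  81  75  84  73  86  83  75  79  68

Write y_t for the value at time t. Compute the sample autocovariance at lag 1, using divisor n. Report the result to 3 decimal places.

Mean ȳ = (72 + 81 + 75 + 84 + 73 + 86 + 83 + 75 + 79 + 68)/10 = 77.6000
Σ_{t=1}^{9}(y_t−ȳ)(y_{t+1}−ȳ) = -98.3600
γ_1 = -98.3600 / 10 = -9.836

-9.836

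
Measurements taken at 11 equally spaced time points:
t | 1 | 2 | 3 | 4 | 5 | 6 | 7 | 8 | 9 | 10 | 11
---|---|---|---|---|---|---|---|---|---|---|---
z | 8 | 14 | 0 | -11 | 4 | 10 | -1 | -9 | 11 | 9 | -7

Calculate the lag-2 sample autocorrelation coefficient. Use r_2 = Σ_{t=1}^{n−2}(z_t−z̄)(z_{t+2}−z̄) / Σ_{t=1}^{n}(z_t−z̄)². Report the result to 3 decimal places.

Mean z̄ = (8 + 14 + 0 − 11 + 4 + 10 − 1 − 9 + 11 + 9 − 7)/11 = 2.5455
Numerator Σ_{t=1}^{9}(z_t−z̄)(z_{t+2}−z̄) = -550.1405
Denominator Σ(z_t−z̄)² = 758.7273
r_2 = -550.1405 / 758.7273 = -0.725

-0.725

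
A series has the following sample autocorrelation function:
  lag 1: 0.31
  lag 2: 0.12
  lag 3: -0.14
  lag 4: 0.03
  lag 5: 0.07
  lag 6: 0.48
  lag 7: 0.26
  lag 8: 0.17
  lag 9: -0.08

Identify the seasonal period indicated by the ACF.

The largest autocorrelation is r_6 = 0.48; the remaining lags stay at or below 0.31. The elevated value at lag 1 (0.31), dropping to 0.12 at lag 2, reflects decaying short-term dependence rather than seasonality.
The dominant spike at lag 6 indicates a seasonal period of 6.

6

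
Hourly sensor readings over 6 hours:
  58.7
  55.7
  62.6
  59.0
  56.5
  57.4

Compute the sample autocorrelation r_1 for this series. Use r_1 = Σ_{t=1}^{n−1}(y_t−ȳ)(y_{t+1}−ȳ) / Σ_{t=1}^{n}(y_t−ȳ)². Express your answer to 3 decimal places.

-0.296

Mean ȳ = (58.7 + 55.7 + 62.6 + 59.0 + 56.5 + 57.4)/6 = 58.3167
Σ(y_t−ȳ)(y_{t+1}−ȳ) = (-1.0031) + (-11.2081) + (2.9269) + (-1.2414) + (1.6653) = -8.8603
Denominator Σ(y_t−ȳ)² = 29.9483
r_1 = -8.8603 / 29.9483 = -0.296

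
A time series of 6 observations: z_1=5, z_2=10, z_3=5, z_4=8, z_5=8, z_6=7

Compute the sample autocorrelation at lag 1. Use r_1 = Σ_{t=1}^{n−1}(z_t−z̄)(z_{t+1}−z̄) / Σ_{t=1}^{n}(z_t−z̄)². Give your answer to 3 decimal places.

-0.718

Mean z̄ = (5 + 10 + 5 + 8 + 8 + 7)/6 = 7.1667
Deviations from mean: -2.1667, 2.8333, -2.1667, 0.8333, 0.8333, -0.1667
Σ(z_t−z̄)(z_{t+1}−z̄) = (-6.1389) + (-6.1389) + (-1.8056) + (0.6944) + (-0.1389) = -13.5278
Denominator Σ(z_t−z̄)² = 18.8333
r_1 = -13.5278 / 18.8333 = -0.718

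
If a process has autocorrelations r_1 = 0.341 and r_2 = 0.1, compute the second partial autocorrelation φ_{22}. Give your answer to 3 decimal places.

φ_{22} = (r_2 − r_1²) / (1 − r_1²)
r_1² = (0.341)² = 0.116281
Numerator = 0.1 − 0.1163 = -0.0163; denominator = 1 − 0.1163 = 0.8837
φ_{22} = -0.0163 / 0.8837 = -0.018

-0.018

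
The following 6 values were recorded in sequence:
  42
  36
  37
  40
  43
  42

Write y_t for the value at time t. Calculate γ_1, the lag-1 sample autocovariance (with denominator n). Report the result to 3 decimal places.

1.667

Mean ȳ = (42 + 36 + 37 + 40 + 43 + 42)/6 = 40.0000
Σ_{t=1}^{5}(y_t−ȳ)(y_{t+1}−ȳ) = 10.0000
γ_1 = 10.0000 / 6 = 1.667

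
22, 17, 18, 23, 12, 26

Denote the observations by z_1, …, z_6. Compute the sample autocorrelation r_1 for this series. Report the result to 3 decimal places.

-0.650

Mean z̄ = (22 + 17 + 18 + 23 + 12 + 26)/6 = 19.6667
Deviations from mean: 2.3333, -2.6667, -1.6667, 3.3333, -7.6667, 6.3333
Σ(z_t−z̄)(z_{t+1}−z̄) = (-6.2222) + (4.4444) + (-5.5556) + (-25.5556) + (-48.5556) = -81.4444
Denominator Σ(z_t−z̄)² = 125.3333
r_1 = -81.4444 / 125.3333 = -0.650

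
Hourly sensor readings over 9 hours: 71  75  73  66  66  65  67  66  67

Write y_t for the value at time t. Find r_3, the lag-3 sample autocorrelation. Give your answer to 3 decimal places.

-0.225

Mean ȳ = (71 + 75 + 73 + 66 + 66 + 65 + 67 + 66 + 67)/9 = 68.4444
Σ(y_t−ȳ)(y_{t+3}−ȳ) = (-6.2469) + (-16.0247) + (-15.6914) + (3.5309) + (5.9753) + (4.9753) = -23.4815
Denominator Σ(y_t−ȳ)² = 104.2222
r_3 = -23.4815 / 104.2222 = -0.225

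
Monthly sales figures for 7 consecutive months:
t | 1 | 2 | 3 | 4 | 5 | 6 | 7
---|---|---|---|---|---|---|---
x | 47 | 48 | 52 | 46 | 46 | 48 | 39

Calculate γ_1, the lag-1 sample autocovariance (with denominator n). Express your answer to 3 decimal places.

-0.863

Mean x̄ = (47 + 48 + 52 + 46 + 46 + 48 + 39)/7 = 46.5714
Σ_{t=1}^{6}(x_t−x̄)(x_{t+1}−x̄) = -6.0408
γ_1 = -6.0408 / 7 = -0.863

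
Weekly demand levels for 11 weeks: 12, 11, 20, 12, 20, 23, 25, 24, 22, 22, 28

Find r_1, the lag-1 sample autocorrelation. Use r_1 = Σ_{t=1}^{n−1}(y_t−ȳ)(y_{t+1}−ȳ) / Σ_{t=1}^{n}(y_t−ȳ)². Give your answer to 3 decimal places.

0.408

Mean ȳ = (12 + 11 + 20 + 12 + 20 + 23 + 25 + 24 + 22 + 22 + 28)/11 = 19.9091
Numerator Σ_{t=1}^{10}(y_t−ȳ)(y_{t+1}−ȳ) = 134.9008
Denominator Σ(y_t−ȳ)² = 330.9091
r_1 = 134.9008 / 330.9091 = 0.408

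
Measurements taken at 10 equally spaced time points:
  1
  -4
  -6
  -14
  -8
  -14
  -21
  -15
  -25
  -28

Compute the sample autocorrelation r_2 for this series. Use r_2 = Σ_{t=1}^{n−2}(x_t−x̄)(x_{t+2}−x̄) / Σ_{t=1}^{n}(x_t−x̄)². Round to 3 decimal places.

0.270

Mean x̄ = (1 − 4 − 6 − 14 − 8 − 14 − 21 − 15 − 25 − 28)/10 = -13.4000
Numerator Σ_{t=1}^{8}(x_t−x̄)(x_{t+2}−x̄) = 212.6800
Denominator Σ(x_t−x̄)² = 788.4000
r_2 = 212.6800 / 788.4000 = 0.270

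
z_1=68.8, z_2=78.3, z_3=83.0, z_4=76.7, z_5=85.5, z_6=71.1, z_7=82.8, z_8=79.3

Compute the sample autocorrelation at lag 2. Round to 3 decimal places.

Mean z̄ = (68.8 + 78.3 + 83.0 + 76.7 + 85.5 + 71.1 + 82.8 + 79.3)/8 = 78.1875
Deviations from mean: -9.3875, 0.1125, 4.8125, -1.4875, 7.3125, -7.0875, 4.6125, 1.1125
Σ(z_t−z̄)(z_{t+2}−z̄) = (-45.1773) + (-0.1673) + (35.1914) + (10.5427) + (33.7289) + (-7.8848) = 26.2334
Denominator Σ(z_t−z̄)² = 239.7288
r_2 = 26.2334 / 239.7288 = 0.109

0.109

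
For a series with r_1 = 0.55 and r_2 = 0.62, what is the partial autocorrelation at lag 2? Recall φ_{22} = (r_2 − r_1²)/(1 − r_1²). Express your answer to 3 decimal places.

0.455

φ_{22} = (r_2 − r_1²) / (1 − r_1²)
r_1² = (0.55)² = 0.3025
Numerator = 0.62 − 0.3025 = 0.3175; denominator = 1 − 0.3025 = 0.6975
φ_{22} = 0.3175 / 0.6975 = 0.455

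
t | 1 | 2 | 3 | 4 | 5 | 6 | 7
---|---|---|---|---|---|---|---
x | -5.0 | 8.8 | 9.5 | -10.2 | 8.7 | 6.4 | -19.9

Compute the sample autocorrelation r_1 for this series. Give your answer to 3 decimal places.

-0.262

Mean x̄ = (-5.0 + 8.8 + 9.5 − 10.2 + 8.7 + 6.4 − 19.9)/7 = -0.2429
Σ(x_t−x̄)(x_{t+1}−x̄) = (-43.0182) + (88.1033) + (-97.0110) + (-89.0453) + (59.4061) + (-130.5796) = -212.1447
Denominator Σ(x_t−x̄)² = 808.9771
r_1 = -212.1447 / 808.9771 = -0.262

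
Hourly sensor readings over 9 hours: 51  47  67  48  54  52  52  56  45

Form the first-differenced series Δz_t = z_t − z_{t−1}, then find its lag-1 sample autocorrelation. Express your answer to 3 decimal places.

-0.657

First differences Δz: -4, 20, -19, 6, -2, 0, 4, -11
Mean of differences = -0.7500
Numerator Σ(Δz_t−Δz̄)(Δz_{t+1}−Δz̄) = -623.8125
Denominator Σ(Δz_t−Δz̄)² = 949.5000
r_1(Δz) = -623.8125 / 949.5000 = -0.657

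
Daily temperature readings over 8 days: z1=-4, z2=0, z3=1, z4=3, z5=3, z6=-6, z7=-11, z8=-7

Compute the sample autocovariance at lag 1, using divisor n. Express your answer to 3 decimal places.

Mean z̄ = (-4 + 0 + 1 + 3 + 3 − 6 − 11 − 7)/8 = -2.6250
Σ_{t=1}^{7}(z_t−z̄)(z_{t+1}−z̄) = 103.8594
γ_1 = 103.8594 / 8 = 12.982

12.982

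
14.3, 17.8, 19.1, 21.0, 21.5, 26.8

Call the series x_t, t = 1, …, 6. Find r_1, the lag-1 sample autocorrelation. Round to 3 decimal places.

0.290

Mean x̄ = (14.3 + 17.8 + 19.1 + 21.0 + 21.5 + 26.8)/6 = 20.0833
Deviations from mean: -5.7833, -2.2833, -0.9833, 0.9167, 1.4167, 6.7167
Numerator Σ_{t=1}^{5}(x_t−x̄)(x_{t+1}−x̄) = 25.3631
Denominator Σ(x_t−x̄)² = 87.5883
r_1 = 25.3631 / 87.5883 = 0.290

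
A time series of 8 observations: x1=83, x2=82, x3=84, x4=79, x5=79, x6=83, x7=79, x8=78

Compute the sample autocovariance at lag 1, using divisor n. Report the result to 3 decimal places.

0.123

Mean x̄ = (83 + 82 + 84 + 79 + 79 + 83 + 79 + 78)/8 = 80.8750
Σ_{t=1}^{7}(x_t−x̄)(x_{t+1}−x̄) = 0.9844
γ_1 = 0.9844 / 8 = 0.123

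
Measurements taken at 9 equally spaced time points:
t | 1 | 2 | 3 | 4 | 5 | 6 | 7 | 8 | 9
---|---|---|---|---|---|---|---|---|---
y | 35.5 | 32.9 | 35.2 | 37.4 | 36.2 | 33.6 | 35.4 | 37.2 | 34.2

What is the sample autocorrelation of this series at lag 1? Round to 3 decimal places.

Mean ȳ = (35.5 + 32.9 + 35.2 + 37.4 + 36.2 + 33.6 + 35.4 + 37.2 + 34.2)/9 = 35.2889
Numerator Σ_{t=1}^{8}(y_t−ȳ)(y_{t+1}−ȳ) = -2.1512
Denominator Σ(y_t−ȳ)² = 18.7489
r_1 = -2.1512 / 18.7489 = -0.115

-0.115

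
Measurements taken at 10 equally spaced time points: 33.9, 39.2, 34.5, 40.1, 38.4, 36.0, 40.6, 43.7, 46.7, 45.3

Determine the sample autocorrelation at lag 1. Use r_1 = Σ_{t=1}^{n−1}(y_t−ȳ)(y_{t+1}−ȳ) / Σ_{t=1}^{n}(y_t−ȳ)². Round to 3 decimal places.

0.432

Mean ȳ = (33.9 + 39.2 + 34.5 + 40.1 + 38.4 + 36.0 + 40.6 + 43.7 + 46.7 + 45.3)/10 = 39.8400
Numerator Σ_{t=1}^{9}(y_t−ȳ)(y_{t+1}−ȳ) = 74.9364
Denominator Σ(y_t−ȳ)² = 173.4440
r_1 = 74.9364 / 173.4440 = 0.432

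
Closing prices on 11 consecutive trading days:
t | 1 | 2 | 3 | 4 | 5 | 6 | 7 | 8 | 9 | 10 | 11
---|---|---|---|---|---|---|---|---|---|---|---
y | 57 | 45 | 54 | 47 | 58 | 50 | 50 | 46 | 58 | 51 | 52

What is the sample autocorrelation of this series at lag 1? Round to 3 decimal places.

-0.597

Mean ȳ = (57 + 45 + 54 + 47 + 58 + 50 + 50 + 46 + 58 + 51 + 52)/11 = 51.6364
Numerator Σ_{t=1}^{10}(y_t−ȳ)(y_{t+1}−ȳ) = -130.4050
Denominator Σ(y_t−ȳ)² = 218.5455
r_1 = -130.4050 / 218.5455 = -0.597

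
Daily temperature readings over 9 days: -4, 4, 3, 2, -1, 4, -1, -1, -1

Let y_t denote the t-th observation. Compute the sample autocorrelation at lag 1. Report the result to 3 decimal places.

Mean ȳ = (-4 + 4 + 3 + 2 − 1 + 4 − 1 − 1 − 1)/9 = 0.5556
Numerator Σ_{t=1}^{8}(y_t−ȳ)(y_{t+1}−ȳ) = -11.8642
Denominator Σ(y_t−ȳ)² = 62.2222
r_1 = -11.8642 / 62.2222 = -0.191

-0.191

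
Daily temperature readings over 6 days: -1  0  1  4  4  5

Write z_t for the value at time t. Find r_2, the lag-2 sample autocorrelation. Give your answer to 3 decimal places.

0.090

Mean z̄ = (-1 + 0 + 1 + 4 + 4 + 5)/6 = 2.1667
Σ(z_t−z̄)(z_{t+2}−z̄) = (3.6944) + (-3.9722) + (-2.1389) + (5.1944) = 2.7778
Denominator Σ(z_t−z̄)² = 30.8333
r_2 = 2.7778 / 30.8333 = 0.090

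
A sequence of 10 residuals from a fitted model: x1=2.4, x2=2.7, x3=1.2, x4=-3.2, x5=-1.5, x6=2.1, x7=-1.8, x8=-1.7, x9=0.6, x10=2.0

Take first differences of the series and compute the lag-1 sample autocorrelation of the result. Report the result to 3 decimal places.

First differences Δx: 0.3, -1.5, -4.4, 1.7, 3.6, -3.9, 0.1, 2.3, 1.4
Mean of differences = -0.0444
Numerator Σ(Δx_t−Δx̄)(Δx_{t+1}−Δx̄) = -6.2853
Denominator Σ(Δx_t−Δx̄)² = 60.0022
r_1(Δx) = -6.2853 / 60.0022 = -0.105

-0.105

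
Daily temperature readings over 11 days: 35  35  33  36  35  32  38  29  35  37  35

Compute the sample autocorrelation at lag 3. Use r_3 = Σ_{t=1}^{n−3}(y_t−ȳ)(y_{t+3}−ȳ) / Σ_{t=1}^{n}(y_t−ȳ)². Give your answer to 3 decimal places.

0.199

Mean ȳ = (35 + 35 + 33 + 36 + 35 + 32 + 38 + 29 + 35 + 37 + 35)/11 = 34.5455
Numerator Σ_{t=1}^{8}(y_t−ȳ)(y_{t+3}−ȳ) = 12.1074
Denominator Σ(y_t−ȳ)² = 60.7273
r_3 = 12.1074 / 60.7273 = 0.199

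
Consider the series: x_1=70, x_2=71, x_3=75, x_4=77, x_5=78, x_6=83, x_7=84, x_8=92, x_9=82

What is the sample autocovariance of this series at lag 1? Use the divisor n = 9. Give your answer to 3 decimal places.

Mean x̄ = (70 + 71 + 75 + 77 + 78 + 83 + 84 + 92 + 82)/9 = 79.1111
Σ_{t=1}^{8}(x_t−x̄)(x_{t+1}−x̄) = 233.2099
γ_1 = 233.2099 / 9 = 25.912

25.912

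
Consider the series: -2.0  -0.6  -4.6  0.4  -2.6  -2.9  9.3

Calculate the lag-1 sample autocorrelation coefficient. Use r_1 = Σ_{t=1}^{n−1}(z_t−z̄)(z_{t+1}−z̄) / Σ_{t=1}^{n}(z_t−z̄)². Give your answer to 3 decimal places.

Mean z̄ = (-2.0 − 0.6 − 4.6 + 0.4 − 2.6 − 2.9 + 9.3)/7 = -0.4286
Deviations from mean: -1.5714, -0.1714, -4.1714, 0.8286, -2.1714, -2.4714, 9.7286
Σ(z_t−z̄)(z_{t+1}−z̄) = (0.2694) + (0.7151) + (-3.4563) + (-1.7992) + (5.3665) + (-24.0435) = -22.9480
Denominator Σ(z_t−z̄)² = 126.0543
r_1 = -22.9480 / 126.0543 = -0.182

-0.182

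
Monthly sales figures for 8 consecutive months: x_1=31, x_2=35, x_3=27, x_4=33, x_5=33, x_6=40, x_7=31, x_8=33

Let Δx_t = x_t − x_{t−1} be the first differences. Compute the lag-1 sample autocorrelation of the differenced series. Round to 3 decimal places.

-0.641

First differences Δx: 4, -8, 6, 0, 7, -9, 2
Mean of differences = 0.2857
Numerator Σ(Δx_t−Δx̄)(Δx_{t+1}−Δx̄) = -159.9388
Denominator Σ(Δx_t−Δx̄)² = 249.4286
r_1(Δx) = -159.9388 / 249.4286 = -0.641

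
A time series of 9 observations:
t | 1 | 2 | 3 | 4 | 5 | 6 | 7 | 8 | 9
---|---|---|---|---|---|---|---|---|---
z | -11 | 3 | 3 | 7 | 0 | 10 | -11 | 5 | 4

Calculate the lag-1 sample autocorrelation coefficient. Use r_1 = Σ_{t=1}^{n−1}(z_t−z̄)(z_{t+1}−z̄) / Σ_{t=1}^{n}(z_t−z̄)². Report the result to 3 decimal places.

-0.383

Mean z̄ = (-11 + 3 + 3 + 7 + 0 + 10 − 11 + 5 + 4)/9 = 1.1111
Numerator Σ_{t=1}^{8}(z_t−z̄)(z_{t+1}−z̄) = -168.1235
Denominator Σ(z_t−z̄)² = 438.8889
r_1 = -168.1235 / 438.8889 = -0.383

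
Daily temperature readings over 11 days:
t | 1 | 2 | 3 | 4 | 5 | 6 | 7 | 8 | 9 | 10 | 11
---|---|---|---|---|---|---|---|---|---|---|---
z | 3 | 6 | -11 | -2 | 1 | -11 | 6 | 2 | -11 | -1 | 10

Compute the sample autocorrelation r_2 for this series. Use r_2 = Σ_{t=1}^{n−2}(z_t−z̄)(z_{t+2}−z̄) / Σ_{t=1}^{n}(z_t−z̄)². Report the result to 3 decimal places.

-0.452

Mean z̄ = (3 + 6 − 11 − 2 + 1 − 11 + 6 + 2 − 11 − 1 + 10)/11 = -0.7273
Numerator Σ_{t=1}^{9}(z_t−z̄)(z_{t+2}−z̄) = -247.9669
Denominator Σ(z_t−z̄)² = 548.1818
r_2 = -247.9669 / 548.1818 = -0.452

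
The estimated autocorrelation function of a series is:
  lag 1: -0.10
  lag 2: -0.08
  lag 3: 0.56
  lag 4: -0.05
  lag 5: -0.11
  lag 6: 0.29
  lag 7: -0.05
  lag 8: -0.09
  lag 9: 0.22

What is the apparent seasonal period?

3

The largest autocorrelation is r_3 = 0.56, with weaker echoes at lags 6 (0.29) and 9 (0.22); the remaining lags stay at or below -0.05.
The dominant spike at lag 3 indicates a seasonal period of 3.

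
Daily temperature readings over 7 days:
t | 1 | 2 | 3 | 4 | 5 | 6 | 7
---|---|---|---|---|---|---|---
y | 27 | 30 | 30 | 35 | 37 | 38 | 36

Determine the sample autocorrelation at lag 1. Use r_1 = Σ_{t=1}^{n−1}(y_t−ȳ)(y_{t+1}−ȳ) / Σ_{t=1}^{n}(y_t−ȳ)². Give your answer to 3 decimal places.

0.582

Mean ȳ = (27 + 30 + 30 + 35 + 37 + 38 + 36)/7 = 33.2857
Deviations from mean: -6.2857, -3.2857, -3.2857, 1.7143, 3.7143, 4.7143, 2.7143
Numerator Σ_{t=1}^{6}(y_t−ȳ)(y_{t+1}−ȳ) = 62.4898
Denominator Σ(y_t−ȳ)² = 107.4286
r_1 = 62.4898 / 107.4286 = 0.582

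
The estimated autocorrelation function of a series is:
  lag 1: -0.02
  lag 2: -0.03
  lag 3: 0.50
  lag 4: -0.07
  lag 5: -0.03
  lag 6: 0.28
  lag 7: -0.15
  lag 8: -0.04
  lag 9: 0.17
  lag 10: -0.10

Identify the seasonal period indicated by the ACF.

3

The largest autocorrelation is r_3 = 0.50, with weaker echoes at lags 6 (0.28) and 9 (0.17); the remaining lags stay at or below -0.02.
The dominant spike at lag 3 indicates a seasonal period of 3.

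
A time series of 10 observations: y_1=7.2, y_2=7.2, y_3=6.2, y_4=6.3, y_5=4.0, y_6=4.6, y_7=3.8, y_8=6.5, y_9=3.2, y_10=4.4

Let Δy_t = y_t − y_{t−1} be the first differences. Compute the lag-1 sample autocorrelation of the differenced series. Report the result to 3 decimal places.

-0.713

First differences Δy: 0.0, -1.0, 0.1, -2.3, 0.6, -0.8, 2.7, -3.3, 1.2
Mean of differences = -0.3111
Numerator Σ(Δy_t−Δȳ)(Δy_{t+1}−Δȳ) = -18.5612
Denominator Σ(Δy_t−Δȳ)² = 26.0489
r_1(Δy) = -18.5612 / 26.0489 = -0.713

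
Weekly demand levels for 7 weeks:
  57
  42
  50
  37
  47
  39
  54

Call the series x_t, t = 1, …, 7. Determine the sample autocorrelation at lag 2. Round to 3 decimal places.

Mean x̄ = (57 + 42 + 50 + 37 + 47 + 39 + 54)/7 = 46.5714
Numerator Σ_{t=1}^{5}(x_t−x̄)(x_{t+2}−x̄) = 156.6327
Denominator Σ(x_t−x̄)² = 345.7143
r_2 = 156.6327 / 345.7143 = 0.453

0.453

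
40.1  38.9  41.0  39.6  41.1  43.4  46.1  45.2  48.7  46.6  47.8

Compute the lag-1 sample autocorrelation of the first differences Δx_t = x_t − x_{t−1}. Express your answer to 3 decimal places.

-0.558

First differences Δx: -1.2, 2.1, -1.4, 1.5, 2.3, 2.7, -0.9, 3.5, -2.1, 1.2
Mean of differences = 0.7700
Numerator Σ(Δx_t−Δx̄)(Δx_{t+1}−Δx̄) = -19.8719
Denominator Σ(Δx_t−Δx̄)² = 35.6210
r_1(Δx) = -19.8719 / 35.6210 = -0.558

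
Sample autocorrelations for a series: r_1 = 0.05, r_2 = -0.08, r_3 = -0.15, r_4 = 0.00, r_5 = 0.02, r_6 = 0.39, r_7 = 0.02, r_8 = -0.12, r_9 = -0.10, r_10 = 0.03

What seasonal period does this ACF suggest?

6

The largest autocorrelation is r_6 = 0.39; the remaining lags stay at or below 0.05.
The dominant spike at lag 6 indicates a seasonal period of 6.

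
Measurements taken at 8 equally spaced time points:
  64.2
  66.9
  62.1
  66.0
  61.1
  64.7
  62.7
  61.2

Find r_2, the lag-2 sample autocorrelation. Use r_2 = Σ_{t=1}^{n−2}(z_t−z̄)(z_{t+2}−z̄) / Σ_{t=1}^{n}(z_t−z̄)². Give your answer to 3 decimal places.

0.391

Mean z̄ = (64.2 + 66.9 + 62.1 + 66.0 + 61.1 + 64.7 + 62.7 + 61.2)/8 = 63.6125
Σ(z_t−z̄)(z_{t+2}−z̄) = (-0.8886) + (7.8489) + (3.8002) + (2.5964) + (2.2927) + (-2.6236) = 13.0259
Denominator Σ(z_t−z̄)² = 33.2888
r_2 = 13.0259 / 33.2888 = 0.391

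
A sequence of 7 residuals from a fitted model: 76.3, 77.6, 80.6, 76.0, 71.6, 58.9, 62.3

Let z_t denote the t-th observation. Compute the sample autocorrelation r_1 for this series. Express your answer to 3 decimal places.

0.586

Mean z̄ = (76.3 + 77.6 + 80.6 + 76.0 + 71.6 + 58.9 + 62.3)/7 = 71.9000
Deviations from mean: 4.4000, 5.7000, 8.7000, 4.1000, -0.3000, -13.0000, -9.6000
Σ(z_t−z̄)(z_{t+1}−z̄) = (25.0800) + (49.5900) + (35.6700) + (-1.2300) + (3.9000) + (124.8000) = 237.8100
Denominator Σ(z_t−z̄)² = 405.6000
r_1 = 237.8100 / 405.6000 = 0.586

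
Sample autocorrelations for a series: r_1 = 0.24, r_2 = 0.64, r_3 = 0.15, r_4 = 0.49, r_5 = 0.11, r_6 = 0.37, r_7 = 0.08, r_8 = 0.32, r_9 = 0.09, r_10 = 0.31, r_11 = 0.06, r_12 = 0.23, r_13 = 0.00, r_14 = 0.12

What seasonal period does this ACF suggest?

The largest autocorrelation is r_2 = 0.64, with weaker echoes at lags 4 (0.49), 6 (0.37), 8 (0.32) and 10 (0.31); the remaining lags stay at or below 0.24.
The dominant spike at lag 2 indicates a seasonal period of 2.

2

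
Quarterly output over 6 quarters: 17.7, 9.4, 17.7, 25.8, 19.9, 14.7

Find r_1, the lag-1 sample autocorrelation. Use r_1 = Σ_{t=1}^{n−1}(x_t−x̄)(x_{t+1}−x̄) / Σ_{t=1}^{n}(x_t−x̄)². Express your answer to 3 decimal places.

0.078

Mean x̄ = (17.7 + 9.4 + 17.7 + 25.8 + 19.9 + 14.7)/6 = 17.5333
Deviations from mean: 0.1667, -8.1333, 0.1667, 8.2667, 2.3667, -2.8333
Numerator Σ_{t=1}^{5}(x_t−x̄)(x_{t+1}−x̄) = 11.5256
Denominator Σ(x_t−x̄)² = 148.1733
r_1 = 11.5256 / 148.1733 = 0.078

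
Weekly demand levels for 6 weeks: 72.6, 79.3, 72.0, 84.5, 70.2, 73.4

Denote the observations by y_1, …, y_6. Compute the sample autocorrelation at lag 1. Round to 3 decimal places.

-0.618

Mean ȳ = (72.6 + 79.3 + 72.0 + 84.5 + 70.2 + 73.4)/6 = 75.3333
Deviations from mean: -2.7333, 3.9667, -3.3333, 9.1667, -5.1333, -1.9333
Σ(y_t−ȳ)(y_{t+1}−ȳ) = (-10.8422) + (-13.2222) + (-30.5556) + (-47.0556) + (9.9244) = -91.7511
Denominator Σ(y_t−ȳ)² = 148.4333
r_1 = -91.7511 / 148.4333 = -0.618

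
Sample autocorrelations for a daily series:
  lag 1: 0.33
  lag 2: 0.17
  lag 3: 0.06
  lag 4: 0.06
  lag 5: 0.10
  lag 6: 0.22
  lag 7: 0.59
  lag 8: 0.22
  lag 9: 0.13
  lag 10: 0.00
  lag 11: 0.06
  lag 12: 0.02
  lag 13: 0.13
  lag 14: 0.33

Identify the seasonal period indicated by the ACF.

The largest autocorrelation is r_7 = 0.59; the remaining lags stay at or below 0.33. The elevated value at lag 1 (0.33), dropping to 0.17 at lag 2, reflects decaying short-term dependence rather than seasonality.
The dominant spike at lag 7 indicates a seasonal period of 7.

7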